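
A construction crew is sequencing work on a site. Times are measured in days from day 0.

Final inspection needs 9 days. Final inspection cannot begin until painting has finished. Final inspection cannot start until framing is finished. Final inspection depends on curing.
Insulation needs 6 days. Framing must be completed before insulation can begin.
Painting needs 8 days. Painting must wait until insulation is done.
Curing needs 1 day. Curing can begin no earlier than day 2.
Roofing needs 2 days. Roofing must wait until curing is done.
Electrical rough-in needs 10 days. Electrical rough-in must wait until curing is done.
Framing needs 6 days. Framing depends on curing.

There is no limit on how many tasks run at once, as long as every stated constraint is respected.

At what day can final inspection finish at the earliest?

32

Curing cannot begin until its own release at day 2. It runs from day 2 to 2 + 1 = day 3.
After curing (finishes day 3), framing can start at day 3 and finishes at day 9.
Insulation cannot begin until framing (finishes day 9). It runs from day 9 to 9 + 6 = day 15.
Painting waits on insulation (finishes day 15), so it starts at day 15 and finishes at 15 + 8 = day 23.
Final inspection has to wait for painting (finishes day 23); framing (finishes day 9); curing (finishes day 3). The latest of these is day 23, so final inspection runs day 23 to 23 + 9 = day 32.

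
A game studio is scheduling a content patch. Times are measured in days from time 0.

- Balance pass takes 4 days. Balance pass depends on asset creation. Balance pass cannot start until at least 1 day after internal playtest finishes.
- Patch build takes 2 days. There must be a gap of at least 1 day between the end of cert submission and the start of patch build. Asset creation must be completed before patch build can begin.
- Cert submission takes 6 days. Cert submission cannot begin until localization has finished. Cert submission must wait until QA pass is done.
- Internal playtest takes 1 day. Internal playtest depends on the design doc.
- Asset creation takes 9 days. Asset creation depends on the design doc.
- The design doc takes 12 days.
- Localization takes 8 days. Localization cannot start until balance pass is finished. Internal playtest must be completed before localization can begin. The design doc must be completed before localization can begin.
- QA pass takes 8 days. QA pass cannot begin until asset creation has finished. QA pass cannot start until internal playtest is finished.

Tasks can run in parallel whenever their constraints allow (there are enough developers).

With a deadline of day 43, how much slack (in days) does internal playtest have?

8

The design doc can start immediately at day 0; it finishes at day 12.
After the design doc (finishes day 12), internal playtest can start at day 12 and finishes at day 13.

Working backward from the deadline:
Patch build must finish by day 43; it takes 2 days, so it must start by 43 − 2 = day 41.
Cert submission feeds into patch build (must start by day 41, minus 1-day gap → day 40); so cert submission must finish by day 40 and therefore start by day 34.
Localization has to be done before cert submission (must start by day 34). That means finishing by day 34, i.e. starting by 34 − 8 = day 26.
Balance pass has to be done before localization (must start by day 26). That means finishing by day 26, i.e. starting by 26 − 4 = day 22.
QA pass has to be done before cert submission (must start by day 34). That means finishing by day 34, i.e. starting by 34 − 8 = day 26.
For internal playtest: balance pass (must start by day 22, minus 1-day gap → day 21); localization (must start by day 26); QA pass (must start by day 26). The most restrictive is day 21; with a 1-day duration, internal playtest must start by day 20.
So internal playtest can start as early as day 12 and as late as day 20, giving 20 − 12 = 8 days of slack.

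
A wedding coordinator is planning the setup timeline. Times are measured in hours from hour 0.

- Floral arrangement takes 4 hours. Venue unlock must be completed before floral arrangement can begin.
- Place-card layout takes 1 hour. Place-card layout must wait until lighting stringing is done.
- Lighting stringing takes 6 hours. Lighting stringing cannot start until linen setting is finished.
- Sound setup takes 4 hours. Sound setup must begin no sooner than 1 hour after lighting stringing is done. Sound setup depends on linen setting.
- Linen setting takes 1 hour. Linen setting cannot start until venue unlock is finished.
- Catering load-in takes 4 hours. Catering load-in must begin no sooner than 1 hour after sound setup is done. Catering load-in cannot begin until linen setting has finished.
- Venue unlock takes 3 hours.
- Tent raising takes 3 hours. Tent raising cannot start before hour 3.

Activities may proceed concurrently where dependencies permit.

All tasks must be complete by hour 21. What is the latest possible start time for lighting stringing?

Catering load-in has no dependents, so it just needs to finish by hour 21. Starting by 21 − 4 = hour 17 achieves that.
Sound setup feeds into catering load-in (must start by hour 17, minus 1-hour gap → hour 16); so sound setup must finish by hour 16 and therefore start by hour 12.
Place-card layout has no dependents, so it just needs to finish by hour 21. Starting by 21 − 1 = hour 20 achieves that.
Lighting stringing must finish in time for sound setup (must start by hour 12, minus 1-hour gap → hour 11); place-card layout (must start by hour 20). The tightest is hour 11, so lighting stringing must start by 11 − 6 = hour 5.

5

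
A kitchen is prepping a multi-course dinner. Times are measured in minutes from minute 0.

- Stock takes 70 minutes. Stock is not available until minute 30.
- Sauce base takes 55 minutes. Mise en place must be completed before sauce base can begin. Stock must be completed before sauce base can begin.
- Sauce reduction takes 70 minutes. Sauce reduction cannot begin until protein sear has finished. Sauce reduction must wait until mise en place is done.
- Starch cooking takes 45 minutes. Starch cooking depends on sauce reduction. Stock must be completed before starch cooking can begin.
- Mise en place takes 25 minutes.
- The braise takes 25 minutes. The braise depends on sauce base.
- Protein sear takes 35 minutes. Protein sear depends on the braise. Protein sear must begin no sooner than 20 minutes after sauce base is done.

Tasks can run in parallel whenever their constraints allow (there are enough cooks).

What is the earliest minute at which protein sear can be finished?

Stock waits on its own release at minute 30, so it starts at minute 30 and finishes at 30 + 70 = minute 100.
Mise en place can start immediately at minute 0; it finishes at minute 25.
Sauce base has to wait for mise en place (finishes minute 25); stock (finishes minute 100). The latest of these is minute 100, so sauce base runs minute 100 to 100 + 55 = minute 155.
The braise cannot begin until sauce base (finishes minute 155). It runs from minute 155 to 155 + 25 = minute 180.
Protein sear cannot start until the braise (finishes minute 180); sauce base (finishes minute 155, plus 20-minute gap → minute 175). The controlling bound is minute 180, so protein sear finishes at 180 + 35 = minute 215.

215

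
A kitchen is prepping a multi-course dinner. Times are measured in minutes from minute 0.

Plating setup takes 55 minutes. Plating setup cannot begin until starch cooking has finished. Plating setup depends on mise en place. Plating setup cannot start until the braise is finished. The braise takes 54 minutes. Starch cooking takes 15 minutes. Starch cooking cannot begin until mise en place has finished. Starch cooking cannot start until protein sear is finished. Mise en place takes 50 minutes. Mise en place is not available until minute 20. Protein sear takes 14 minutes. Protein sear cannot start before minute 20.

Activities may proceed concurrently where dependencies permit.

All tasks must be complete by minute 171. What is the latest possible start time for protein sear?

Plating setup must finish by minute 171; it takes 55 minutes, so it must start by 171 − 55 = minute 116.
Starch cooking has to be done before plating setup (must start by minute 116). That means finishing by minute 116, i.e. starting by 116 − 15 = minute 101.
Protein sear feeds into starch cooking (must start by minute 101); so protein sear must finish by minute 101 and therefore start by minute 87.

87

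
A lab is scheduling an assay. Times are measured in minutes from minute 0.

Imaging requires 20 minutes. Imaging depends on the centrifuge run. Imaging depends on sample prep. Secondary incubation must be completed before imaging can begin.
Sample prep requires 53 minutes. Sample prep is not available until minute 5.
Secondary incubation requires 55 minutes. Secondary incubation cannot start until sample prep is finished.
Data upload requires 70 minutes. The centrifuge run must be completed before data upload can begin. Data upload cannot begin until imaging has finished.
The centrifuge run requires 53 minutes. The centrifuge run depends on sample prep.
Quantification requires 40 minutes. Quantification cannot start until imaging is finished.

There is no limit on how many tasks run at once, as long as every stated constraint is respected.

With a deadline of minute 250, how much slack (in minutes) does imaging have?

47

Sample prep cannot begin until its own release at minute 5. It runs from minute 5 to 5 + 53 = minute 58.
Secondary incubation waits on sample prep (finishes minute 58), so it starts at minute 58 and finishes at 58 + 55 = minute 113.
The centrifuge run cannot begin until sample prep (finishes minute 58). It runs from minute 58 to 58 + 53 = minute 111.
Imaging needs all of the centrifuge run (finishes minute 111); sample prep (finishes minute 58); secondary incubation (finishes minute 113). That puts its earliest start at minute 113; it finishes at 113 + 20 = minute 133.

Working backward from the deadline:
Quantification has no dependents, so it just needs to finish by minute 250. Starting by 250 − 40 = minute 210 achieves that.
Nothing follows data upload; the deadline of minute 250 is its only limit. It must start by 250 − 70 = minute 180.
Imaging has several dependents: quantification (must start by minute 210); data upload (must start by minute 180). The earliest of those limits is minute 180, so imaging must start by 180 − 20 = minute 160.
So imaging can start as early as minute 113 and as late as minute 160, giving 160 − 113 = 47 minutes of slack.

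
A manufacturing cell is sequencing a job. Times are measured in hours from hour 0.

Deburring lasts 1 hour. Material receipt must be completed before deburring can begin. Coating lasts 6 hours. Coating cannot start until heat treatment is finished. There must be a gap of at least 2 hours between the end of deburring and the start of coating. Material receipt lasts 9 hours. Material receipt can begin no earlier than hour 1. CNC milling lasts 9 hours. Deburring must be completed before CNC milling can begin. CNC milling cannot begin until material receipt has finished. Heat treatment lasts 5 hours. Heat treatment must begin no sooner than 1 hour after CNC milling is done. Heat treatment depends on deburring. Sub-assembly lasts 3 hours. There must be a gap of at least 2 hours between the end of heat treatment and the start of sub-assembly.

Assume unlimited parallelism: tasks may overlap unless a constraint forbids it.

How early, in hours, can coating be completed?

32

Material receipt waits on its own release at hour 1, so it starts at hour 1 and finishes at 1 + 9 = hour 10.
Deburring waits on material receipt (finishes hour 10), so it starts at hour 10 and finishes at 10 + 1 = hour 11.
CNC milling has to wait for deburring (finishes hour 11); material receipt (finishes hour 10). The latest of these is hour 11, so CNC milling runs hour 11 to 11 + 9 = hour 20.
Heat treatment has to wait for CNC milling (finishes hour 20, plus 1-hour gap → hour 21); deburring (finishes hour 11). The latest of these is hour 21, so heat treatment runs hour 21 to 21 + 5 = hour 26.
Coating has to wait for heat treatment (finishes hour 26); deburring (finishes hour 11, plus 2-hour gap → hour 13). The latest of these is hour 26, so coating runs hour 26 to 26 + 6 = hour 32.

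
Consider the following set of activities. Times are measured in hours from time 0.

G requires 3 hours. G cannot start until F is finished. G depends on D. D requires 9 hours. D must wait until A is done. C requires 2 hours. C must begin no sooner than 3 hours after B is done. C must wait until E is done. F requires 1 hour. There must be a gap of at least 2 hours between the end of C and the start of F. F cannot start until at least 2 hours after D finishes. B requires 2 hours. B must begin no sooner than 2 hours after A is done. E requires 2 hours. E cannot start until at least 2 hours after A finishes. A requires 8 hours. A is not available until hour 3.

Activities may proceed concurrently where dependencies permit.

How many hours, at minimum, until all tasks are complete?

26

After its own release at hour 3, A can start at hour 3 and finishes at hour 11.
After A (finishes hour 11, plus 2-hour gap → hour 13), E can start at hour 13 and finishes at hour 15.
After A (finishes hour 11), D can start at hour 11 and finishes at hour 20.
B cannot begin until A (finishes hour 11, plus 2-hour gap → hour 13). It runs from hour 13 to 13 + 2 = hour 15.
C cannot start until B (finishes hour 15, plus 3-hour gap → hour 18); E (finishes hour 15). The controlling bound is hour 18, so C finishes at 18 + 2 = hour 20.
F has to wait for C (finishes hour 20, plus 2-hour gap → hour 22); D (finishes hour 20, plus 2-hour gap → hour 22). The latest of these is hour 22, so F runs hour 22 to 22 + 1 = hour 23.
G cannot start until F (finishes hour 23); D (finishes hour 20). The controlling bound is hour 23, so G finishes at 23 + 3 = hour 26.
All tasks are finished once the last one completes. Finish times: A at 11, B at 15, C at 20, D at 20, E at 15, F at 23, G at 26. The latest is hour 26.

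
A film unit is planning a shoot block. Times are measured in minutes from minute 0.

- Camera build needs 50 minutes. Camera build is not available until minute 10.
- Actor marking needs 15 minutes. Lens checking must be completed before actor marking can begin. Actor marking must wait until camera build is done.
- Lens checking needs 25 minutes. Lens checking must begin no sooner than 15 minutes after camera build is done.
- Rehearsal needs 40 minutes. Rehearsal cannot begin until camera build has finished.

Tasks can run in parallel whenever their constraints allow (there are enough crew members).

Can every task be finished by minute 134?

Yes

Camera build cannot begin until its own release at minute 10. It runs from minute 10 to 10 + 50 = minute 60.
Rehearsal cannot begin until camera build (finishes minute 60). It runs from minute 60 to 60 + 40 = minute 100.
After camera build (finishes minute 60, plus 15-minute gap → minute 75), lens checking can start at minute 75 and finishes at minute 100.
Actor marking has to wait for lens checking (finishes minute 100); camera build (finishes minute 60). The latest of these is minute 100, so actor marking runs minute 100 to 100 + 15 = minute 115.
Every task is finished by minute 115, which is no later than the deadline of 134, so the schedule is feasible.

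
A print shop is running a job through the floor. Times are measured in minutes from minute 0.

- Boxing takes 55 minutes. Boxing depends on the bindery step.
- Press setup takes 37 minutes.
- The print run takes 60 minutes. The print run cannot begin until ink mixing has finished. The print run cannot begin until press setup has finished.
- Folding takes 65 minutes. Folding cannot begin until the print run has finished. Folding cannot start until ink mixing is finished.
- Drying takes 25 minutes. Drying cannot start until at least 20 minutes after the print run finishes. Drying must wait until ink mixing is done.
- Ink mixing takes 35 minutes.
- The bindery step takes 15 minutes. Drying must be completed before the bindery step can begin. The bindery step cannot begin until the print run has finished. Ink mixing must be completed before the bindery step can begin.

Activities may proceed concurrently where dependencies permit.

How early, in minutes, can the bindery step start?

Nothing blocks press setup, so it runs from minute 0 to minute 37.
Nothing blocks ink mixing, so it runs from minute 0 to minute 35.
The print run needs all of ink mixing (finishes minute 35); press setup (finishes minute 37). That puts its earliest start at minute 37; it finishes at 37 + 60 = minute 97.
Drying has to wait for the print run (finishes minute 97, plus 20-minute gap → minute 117); ink mixing (finishes minute 35). The latest of these is minute 117, so drying runs minute 117 to 117 + 25 = minute 142.
The bindery step waits on drying (finishes minute 142); the print run (finishes minute 97); ink mixing (finishes minute 35). The latest of these is minute 142, which is the earliest the bindery step can start.

142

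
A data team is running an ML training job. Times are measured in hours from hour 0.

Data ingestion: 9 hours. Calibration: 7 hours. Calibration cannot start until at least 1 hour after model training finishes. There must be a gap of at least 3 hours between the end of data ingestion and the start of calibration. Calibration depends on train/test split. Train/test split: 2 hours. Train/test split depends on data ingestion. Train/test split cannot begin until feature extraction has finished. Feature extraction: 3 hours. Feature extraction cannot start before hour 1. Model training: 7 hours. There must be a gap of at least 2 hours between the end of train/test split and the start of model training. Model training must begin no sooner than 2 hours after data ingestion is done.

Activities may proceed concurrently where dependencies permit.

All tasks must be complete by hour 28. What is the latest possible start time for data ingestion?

Nothing follows calibration; the deadline of hour 28 is its only limit. It must start by 28 − 7 = hour 21.
Model training must finish before calibration (must start by hour 21, minus 1-hour gap → hour 20). With a 7-hour duration, model training must start by 20 − 7 = hour 13.
Train/test split has several dependents: model training (must start by hour 13, minus 2-hour gap → hour 11); calibration (must start by hour 21). The earliest of those limits is hour 11, so train/test split must start by 11 − 2 = hour 9.
Data ingestion must finish in time for train/test split (must start by hour 9); model training (must start by hour 13, minus 2-hour gap → hour 11); calibration (must start by hour 21, minus 3-hour gap → hour 18). The tightest is hour 9, so data ingestion must start by 9 − 9 = hour 0.

0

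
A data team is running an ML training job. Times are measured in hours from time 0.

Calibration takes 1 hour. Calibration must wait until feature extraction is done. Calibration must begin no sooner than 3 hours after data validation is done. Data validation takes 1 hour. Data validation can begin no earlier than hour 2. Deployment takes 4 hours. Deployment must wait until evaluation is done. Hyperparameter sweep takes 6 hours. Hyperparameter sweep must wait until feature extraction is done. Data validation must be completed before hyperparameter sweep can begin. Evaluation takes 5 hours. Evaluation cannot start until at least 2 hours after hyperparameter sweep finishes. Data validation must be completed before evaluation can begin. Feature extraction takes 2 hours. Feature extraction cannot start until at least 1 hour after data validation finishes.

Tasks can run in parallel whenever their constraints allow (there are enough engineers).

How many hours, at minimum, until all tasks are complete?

Data validation cannot begin until its own release at hour 2. It runs from hour 2 to 2 + 1 = hour 3.
Feature extraction waits on data validation (finishes hour 3, plus 1-hour gap → hour 4), so it starts at hour 4 and finishes at 4 + 2 = hour 6.
Calibration needs all of feature extraction (finishes hour 6); data validation (finishes hour 3, plus 3-hour gap → hour 6). That puts its earliest start at hour 6; it finishes at 6 + 1 = hour 7.
Hyperparameter sweep needs all of feature extraction (finishes hour 6); data validation (finishes hour 3). That puts its earliest start at hour 6; it finishes at 6 + 6 = hour 12.
Evaluation cannot start until hyperparameter sweep (finishes hour 12, plus 2-hour gap → hour 14); data validation (finishes hour 3). The controlling bound is hour 14, so evaluation finishes at 14 + 5 = hour 19.
Deployment cannot begin until evaluation (finishes hour 19). It runs from hour 19 to 19 + 4 = hour 23.
All tasks are finished once the last one completes. Finish times: Data validation at 3, Feature extraction at 6, Hyperparameter sweep at 12, Evaluation at 19, Calibration at 7, Deployment at 23. The latest is hour 23.

23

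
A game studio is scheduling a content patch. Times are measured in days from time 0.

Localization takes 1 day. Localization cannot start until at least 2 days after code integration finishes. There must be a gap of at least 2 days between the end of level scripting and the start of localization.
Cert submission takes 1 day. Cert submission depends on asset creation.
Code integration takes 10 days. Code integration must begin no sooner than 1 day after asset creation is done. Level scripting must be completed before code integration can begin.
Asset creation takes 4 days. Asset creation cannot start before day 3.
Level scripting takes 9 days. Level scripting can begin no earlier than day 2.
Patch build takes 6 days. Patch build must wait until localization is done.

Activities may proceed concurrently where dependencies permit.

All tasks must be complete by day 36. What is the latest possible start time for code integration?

17

To finish by day 36, patch build (duration 6) must start no later than day 30.
Localization must finish before patch build (must start by day 30). With a 1-day duration, localization must start by 30 − 1 = day 29.
Code integration must finish before localization (must start by day 29, minus 2-day gap → day 27). With a 10-day duration, code integration must start by 27 − 10 = day 17.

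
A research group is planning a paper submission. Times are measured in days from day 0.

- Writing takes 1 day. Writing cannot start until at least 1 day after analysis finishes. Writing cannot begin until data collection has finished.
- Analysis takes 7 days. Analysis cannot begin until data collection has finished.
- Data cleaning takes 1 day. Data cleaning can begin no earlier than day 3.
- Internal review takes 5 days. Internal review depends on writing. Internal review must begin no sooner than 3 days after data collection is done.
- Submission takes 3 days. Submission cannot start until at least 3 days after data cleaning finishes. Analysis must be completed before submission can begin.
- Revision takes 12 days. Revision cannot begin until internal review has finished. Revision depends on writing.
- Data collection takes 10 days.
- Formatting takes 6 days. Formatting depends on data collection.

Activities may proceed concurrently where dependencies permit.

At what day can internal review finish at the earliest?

24

Data collection has no prerequisites, so it starts at day 0 and finishes at day 10.
Analysis waits on data collection (finishes day 10), so it starts at day 10 and finishes at 10 + 7 = day 17.
Writing has to wait for analysis (finishes day 17, plus 1-day gap → day 18); data collection (finishes day 10). The latest of these is day 18, so writing runs day 18 to 18 + 1 = day 19.
For internal review: writing (finishes day 19); data collection (finishes day 10, plus 3-day gap → day 13). Taking the maximum gives a start of day 19, and it finishes at 19 + 5 = day 24.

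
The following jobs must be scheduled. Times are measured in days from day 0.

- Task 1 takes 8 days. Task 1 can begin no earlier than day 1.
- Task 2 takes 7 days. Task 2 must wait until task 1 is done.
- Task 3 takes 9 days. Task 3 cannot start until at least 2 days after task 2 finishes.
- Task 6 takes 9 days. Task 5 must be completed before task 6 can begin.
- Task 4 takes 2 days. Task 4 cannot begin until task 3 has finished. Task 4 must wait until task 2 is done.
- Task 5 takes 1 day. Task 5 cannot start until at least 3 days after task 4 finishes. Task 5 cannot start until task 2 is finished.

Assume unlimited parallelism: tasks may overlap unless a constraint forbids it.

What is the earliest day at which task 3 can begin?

18

After its own release at day 1, task 1 can start at day 1 and finishes at day 9.
After task 1 (finishes day 9), task 2 can start at day 9 and finishes at day 16.
Task 3 waits on task 2 (finishes day 16, plus 2-day gap → day 18), so the earliest it can start is day 18.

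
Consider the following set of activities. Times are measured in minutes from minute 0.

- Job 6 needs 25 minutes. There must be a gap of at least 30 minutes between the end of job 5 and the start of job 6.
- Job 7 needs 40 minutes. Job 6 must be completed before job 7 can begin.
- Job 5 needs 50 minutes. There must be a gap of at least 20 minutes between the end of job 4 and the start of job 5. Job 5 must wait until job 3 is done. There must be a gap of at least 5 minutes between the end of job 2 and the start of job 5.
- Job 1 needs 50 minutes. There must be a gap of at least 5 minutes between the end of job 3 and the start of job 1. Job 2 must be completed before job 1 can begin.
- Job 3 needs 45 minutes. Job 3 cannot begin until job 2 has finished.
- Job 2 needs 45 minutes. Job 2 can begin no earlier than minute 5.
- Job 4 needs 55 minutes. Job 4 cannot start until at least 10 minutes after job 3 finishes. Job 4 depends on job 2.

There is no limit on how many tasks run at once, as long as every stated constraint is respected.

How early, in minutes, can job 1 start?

Job 2 cannot begin until its own release at minute 5. It runs from minute 5 to 5 + 45 = minute 50.
Job 3 cannot begin until job 2 (finishes minute 50). It runs from minute 50 to 50 + 45 = minute 95.
Job 1 waits on job 3 (finishes minute 95, plus 5-minute gap → minute 100); job 2 (finishes minute 50). The latest of these is minute 100, which is the earliest job 1 can start.

100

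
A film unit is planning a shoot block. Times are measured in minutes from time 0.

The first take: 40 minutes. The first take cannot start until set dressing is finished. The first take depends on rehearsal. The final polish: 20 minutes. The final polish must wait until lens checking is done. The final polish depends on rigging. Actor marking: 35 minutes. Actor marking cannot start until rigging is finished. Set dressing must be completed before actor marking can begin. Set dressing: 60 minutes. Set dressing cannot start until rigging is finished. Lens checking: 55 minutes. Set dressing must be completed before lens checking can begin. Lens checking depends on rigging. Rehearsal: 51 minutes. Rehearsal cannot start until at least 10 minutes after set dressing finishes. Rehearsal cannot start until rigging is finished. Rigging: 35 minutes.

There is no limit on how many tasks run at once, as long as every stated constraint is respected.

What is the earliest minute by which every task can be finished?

Rigging has no prerequisites, so it starts at minute 0 and finishes at minute 35.
Set dressing waits on rigging (finishes minute 35), so it starts at minute 35 and finishes at 35 + 60 = minute 95.
Rehearsal cannot start until set dressing (finishes minute 95, plus 10-minute gap → minute 105); rigging (finishes minute 35). The controlling bound is minute 105, so rehearsal finishes at 105 + 51 = minute 156.
For the first take: set dressing (finishes minute 95); rehearsal (finishes minute 156). Taking the maximum gives a start of minute 156, and it finishes at 156 + 40 = minute 196.
Actor marking needs all of rigging (finishes minute 35); set dressing (finishes minute 95). That puts its earliest start at minute 95; it finishes at 95 + 35 = minute 130.
Lens checking cannot start until set dressing (finishes minute 95); rigging (finishes minute 35). The controlling bound is minute 95, so lens checking finishes at 95 + 55 = minute 150.
For the final polish: lens checking (finishes minute 150); rigging (finishes minute 35). Taking the maximum gives a start of minute 150, and it finishes at 150 + 20 = minute 170.
All tasks are finished once the last one completes. Finish times: Rigging at 35, Set dressing at 95, Lens checking at 150, Actor marking at 130, Rehearsal at 156, The final polish at 170, The first take at 196. The latest is minute 196.

196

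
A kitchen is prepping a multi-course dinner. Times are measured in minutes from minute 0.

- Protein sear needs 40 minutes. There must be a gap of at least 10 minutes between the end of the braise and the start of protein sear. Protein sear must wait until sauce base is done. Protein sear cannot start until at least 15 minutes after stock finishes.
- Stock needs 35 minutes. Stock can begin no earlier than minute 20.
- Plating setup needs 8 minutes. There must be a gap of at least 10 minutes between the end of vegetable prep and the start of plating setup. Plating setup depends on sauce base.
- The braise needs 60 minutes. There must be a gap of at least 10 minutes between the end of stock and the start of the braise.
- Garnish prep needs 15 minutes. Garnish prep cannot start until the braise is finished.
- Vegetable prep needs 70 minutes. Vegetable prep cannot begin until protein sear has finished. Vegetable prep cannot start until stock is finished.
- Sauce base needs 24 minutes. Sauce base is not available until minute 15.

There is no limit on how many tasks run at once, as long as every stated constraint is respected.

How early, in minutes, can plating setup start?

After its own release at minute 15, sauce base can start at minute 15 and finishes at minute 39.
Stock cannot begin until its own release at minute 20. It runs from minute 20 to 20 + 35 = minute 55.
After stock (finishes minute 55, plus 10-minute gap → minute 65), the braise can start at minute 65 and finishes at minute 125.
Protein sear has to wait for the braise (finishes minute 125, plus 10-minute gap → minute 135); sauce base (finishes minute 39); stock (finishes minute 55, plus 15-minute gap → minute 70). The latest of these is minute 135, so protein sear runs minute 135 to 135 + 40 = minute 175.
For vegetable prep: protein sear (finishes minute 175); stock (finishes minute 55). Taking the maximum gives a start of minute 175, and it finishes at 175 + 70 = minute 245.
Plating setup waits on vegetable prep (finishes minute 245, plus 10-minute gap → minute 255); sauce base (finishes minute 39). The latest of these is minute 255, which is the earliest plating setup can start.

255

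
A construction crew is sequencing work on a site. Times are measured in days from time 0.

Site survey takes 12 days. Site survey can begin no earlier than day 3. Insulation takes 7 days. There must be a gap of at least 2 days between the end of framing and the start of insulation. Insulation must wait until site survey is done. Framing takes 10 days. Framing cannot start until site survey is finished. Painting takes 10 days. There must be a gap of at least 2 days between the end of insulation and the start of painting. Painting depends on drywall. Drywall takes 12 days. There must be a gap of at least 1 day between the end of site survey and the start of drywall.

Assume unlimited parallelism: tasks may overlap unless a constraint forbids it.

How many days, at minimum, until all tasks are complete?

46

Site survey cannot begin until its own release at day 3. It runs from day 3 to 3 + 12 = day 15.
Drywall waits on site survey (finishes day 15, plus 1-day gap → day 16), so it starts at day 16 and finishes at 16 + 12 = day 28.
Framing waits on site survey (finishes day 15), so it starts at day 15 and finishes at 15 + 10 = day 25.
Insulation needs all of framing (finishes day 25, plus 2-day gap → day 27); site survey (finishes day 15). That puts its earliest start at day 27; it finishes at 27 + 7 = day 34.
For painting: insulation (finishes day 34, plus 2-day gap → day 36); drywall (finishes day 28). Taking the maximum gives a start of day 36, and it finishes at 36 + 10 = day 46.
All tasks are finished once the last one completes. Finish times: Site survey at 15, Framing at 25, Insulation at 34, Drywall at 28, Painting at 46. The latest is day 46.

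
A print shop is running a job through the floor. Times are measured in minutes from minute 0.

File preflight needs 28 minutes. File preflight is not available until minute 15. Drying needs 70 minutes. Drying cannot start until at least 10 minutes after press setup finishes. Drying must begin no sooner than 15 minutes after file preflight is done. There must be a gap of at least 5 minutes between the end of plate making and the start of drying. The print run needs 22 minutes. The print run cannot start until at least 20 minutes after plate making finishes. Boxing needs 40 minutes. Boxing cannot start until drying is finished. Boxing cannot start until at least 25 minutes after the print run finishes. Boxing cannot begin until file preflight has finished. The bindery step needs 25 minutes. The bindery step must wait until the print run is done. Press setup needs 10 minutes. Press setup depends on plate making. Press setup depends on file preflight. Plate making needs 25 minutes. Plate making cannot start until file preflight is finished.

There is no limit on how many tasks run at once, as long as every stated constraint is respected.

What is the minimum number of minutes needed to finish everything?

File preflight cannot begin until its own release at minute 15. It runs from minute 15 to 15 + 28 = minute 43.
After file preflight (finishes minute 43), plate making can start at minute 43 and finishes at minute 68.
The print run cannot begin until plate making (finishes minute 68, plus 20-minute gap → minute 88). It runs from minute 88 to 88 + 22 = minute 110.
The bindery step waits on the print run (finishes minute 110), so it starts at minute 110 and finishes at 110 + 25 = minute 135.
For press setup: plate making (finishes minute 68); file preflight (finishes minute 43). Taking the maximum gives a start of minute 68, and it finishes at 68 + 10 = minute 78.
Drying cannot start until press setup (finishes minute 78, plus 10-minute gap → minute 88); file preflight (finishes minute 43, plus 15-minute gap → minute 58); plate making (finishes minute 68, plus 5-minute gap → minute 73). The controlling bound is minute 88, so drying finishes at 88 + 70 = minute 158.
For boxing: drying (finishes minute 158); the print run (finishes minute 110, plus 25-minute gap → minute 135); file preflight (finishes minute 43). Taking the maximum gives a start of minute 158, and it finishes at 158 + 40 = minute 198.
All tasks are finished once the last one completes. Finish times: File preflight at 43, Plate making at 68, Press setup at 78, The print run at 110, Drying at 158, The bindery step at 135, Boxing at 198. The latest is minute 198.

198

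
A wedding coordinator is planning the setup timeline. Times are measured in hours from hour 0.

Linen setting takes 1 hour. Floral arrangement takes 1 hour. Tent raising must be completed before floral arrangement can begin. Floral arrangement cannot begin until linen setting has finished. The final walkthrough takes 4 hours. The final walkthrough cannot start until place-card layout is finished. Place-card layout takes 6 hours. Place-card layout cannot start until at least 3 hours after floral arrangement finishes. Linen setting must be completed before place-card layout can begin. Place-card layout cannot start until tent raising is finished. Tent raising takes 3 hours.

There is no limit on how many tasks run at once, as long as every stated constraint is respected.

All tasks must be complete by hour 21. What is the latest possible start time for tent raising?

4

The final walkthrough must finish by hour 21; it takes 4 hours, so it must start by 21 − 4 = hour 17.
Place-card layout feeds into the final walkthrough (must start by hour 17); so place-card layout must finish by hour 17 and therefore start by hour 11.
Floral arrangement must finish before place-card layout (must start by hour 11, minus 3-hour gap → hour 8). With a 1-hour duration, floral arrangement must start by 8 − 1 = hour 7.
For tent raising: floral arrangement (must start by hour 7); place-card layout (must start by hour 11). The most restrictive is hour 7; with a 3-hour duration, tent raising must start by hour 4.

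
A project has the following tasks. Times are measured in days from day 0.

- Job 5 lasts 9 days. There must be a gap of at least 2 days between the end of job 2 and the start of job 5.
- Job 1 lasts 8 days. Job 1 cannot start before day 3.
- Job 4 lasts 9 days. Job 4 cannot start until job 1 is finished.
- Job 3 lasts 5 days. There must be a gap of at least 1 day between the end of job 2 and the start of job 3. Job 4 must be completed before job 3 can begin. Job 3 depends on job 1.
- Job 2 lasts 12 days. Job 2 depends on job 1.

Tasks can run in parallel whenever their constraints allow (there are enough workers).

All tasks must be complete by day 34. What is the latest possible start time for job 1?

3

Job 3 has no dependents, so it just needs to finish by day 34. Starting by 34 − 5 = day 29 achieves that.
Nothing follows job 5; the deadline of day 34 is its only limit. It must start by 34 − 9 = day 25.
Job 2 must finish in time for job 3 (must start by day 29, minus 1-day gap → day 28); job 5 (must start by day 25, minus 2-day gap → day 23). The tightest is day 23, so job 2 must start by 23 − 12 = day 11.
Job 4 must finish before job 3 (must start by day 29). With a 9-day duration, job 4 must start by 29 − 9 = day 20.
Job 1 must finish in time for job 2 (must start by day 11); job 3 (must start by day 29); job 4 (must start by day 20). The tightest is day 11, so job 1 must start by 11 − 8 = day 3.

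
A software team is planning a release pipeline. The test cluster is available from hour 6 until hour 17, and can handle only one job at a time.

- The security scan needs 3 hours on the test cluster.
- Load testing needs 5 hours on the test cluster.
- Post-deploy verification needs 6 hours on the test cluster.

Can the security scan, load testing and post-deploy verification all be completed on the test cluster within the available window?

No

The test cluster window is 17 − 6 = 11 hours.
Running back to back, the jobs need 3 + 5 + 6 = 14 hours on the test cluster.
Since 14 > 11, they cannot all fit.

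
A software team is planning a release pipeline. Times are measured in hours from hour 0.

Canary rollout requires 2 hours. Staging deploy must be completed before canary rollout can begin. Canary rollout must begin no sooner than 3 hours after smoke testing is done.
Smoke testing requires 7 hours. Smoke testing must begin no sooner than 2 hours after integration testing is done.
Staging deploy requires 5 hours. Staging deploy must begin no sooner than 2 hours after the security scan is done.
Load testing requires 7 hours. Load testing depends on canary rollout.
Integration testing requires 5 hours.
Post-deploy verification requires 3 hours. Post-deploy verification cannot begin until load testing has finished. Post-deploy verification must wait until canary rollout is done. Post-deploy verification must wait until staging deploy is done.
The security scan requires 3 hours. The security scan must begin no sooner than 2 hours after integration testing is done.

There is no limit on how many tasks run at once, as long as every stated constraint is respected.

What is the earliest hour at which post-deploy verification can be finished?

Nothing blocks integration testing, so it runs from hour 0 to hour 5.
Smoke testing waits on integration testing (finishes hour 5, plus 2-hour gap → hour 7), so it starts at hour 7 and finishes at 7 + 7 = hour 14.
After integration testing (finishes hour 5, plus 2-hour gap → hour 7), the security scan can start at hour 7 and finishes at hour 10.
Staging deploy cannot begin until the security scan (finishes hour 10, plus 2-hour gap → hour 12). It runs from hour 12 to 12 + 5 = hour 17.
Canary rollout cannot start until staging deploy (finishes hour 17); smoke testing (finishes hour 14, plus 3-hour gap → hour 17). The controlling bound is hour 17, so canary rollout finishes at 17 + 2 = hour 19.
Load testing cannot begin until canary rollout (finishes hour 19). It runs from hour 19 to 19 + 7 = hour 26.
Post-deploy verification has to wait for load testing (finishes hour 26); canary rollout (finishes hour 19); staging deploy (finishes hour 17). The latest of these is hour 26, so post-deploy verification runs hour 26 to 26 + 3 = hour 29.

29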